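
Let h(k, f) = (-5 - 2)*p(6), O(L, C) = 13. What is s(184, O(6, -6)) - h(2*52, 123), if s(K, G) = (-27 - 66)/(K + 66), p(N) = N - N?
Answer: -93/250 ≈ -0.37200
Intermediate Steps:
p(N) = 0
h(k, f) = 0 (h(k, f) = (-5 - 2)*0 = -7*0 = 0)
s(K, G) = -93/(66 + K)
s(184, O(6, -6)) - h(2*52, 123) = -93/(66 + 184) - 1*0 = -93/250 + 0 = -93/250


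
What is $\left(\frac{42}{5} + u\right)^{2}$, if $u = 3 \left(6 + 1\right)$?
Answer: $\frac{21609}{25} \approx 864.36$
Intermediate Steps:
$u = 21$ ($u = 3 \cdot 7 = 21$)
$\left(\frac{42}{5} + u\right)^{2} = \left(\frac{42}{5} + 21\right)^{2} = \left(\frac{147}{5}\right)^{2} = \frac{21609}{25}$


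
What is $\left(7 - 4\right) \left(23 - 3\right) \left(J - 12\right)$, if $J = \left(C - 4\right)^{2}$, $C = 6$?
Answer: $-480$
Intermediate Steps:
$J = 4$ ($J = \left(6 - 4\right)^{2} = 2^{2} = 4$)
$\left(7 - 4\right) \left(23 - 3\right) \left(J - 12\right) = \left(7 - 4\right) \left(23 - 3\right) \left(4 - 12\right) = 3 \cdot 20 \left(-8\right) = 60 \left(-8\right) = -480$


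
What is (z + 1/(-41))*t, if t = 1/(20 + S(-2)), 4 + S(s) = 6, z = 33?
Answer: 676/451 ≈ 1.4989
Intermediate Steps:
S(s) = 2 (S(s) = -4 + 6 = 2)
t = 1/22 (t = 1/(20 + 2) = 1/22 ≈ 0.045455)
(z + 1/(-41))*t = (33 + 1/(-41))*(1/22) = (33 - 1/41)*(1/22) = (1352/41)*(1/22) = 676/451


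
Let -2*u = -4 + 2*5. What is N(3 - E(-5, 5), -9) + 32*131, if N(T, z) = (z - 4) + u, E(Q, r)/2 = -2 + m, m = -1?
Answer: 4176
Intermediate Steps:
u = -3 (u = -(-4 + 2*5)/2 = -(-4 + 10)/2 = -1/2*6 = -3)
E(Q, r) = -6 (E(Q, r) = 2*(-2 - 1) = 2*(-3) = -6)
N(T, z) = -7 + z (N(T, z) = (z - 4) - 3 = (-4 + z) - 3 = -7 + z)
N(3 - E(-5, 5), -9) + 32*131 = (-7 - 9) + 32*131 = -16 + 4192 = 4176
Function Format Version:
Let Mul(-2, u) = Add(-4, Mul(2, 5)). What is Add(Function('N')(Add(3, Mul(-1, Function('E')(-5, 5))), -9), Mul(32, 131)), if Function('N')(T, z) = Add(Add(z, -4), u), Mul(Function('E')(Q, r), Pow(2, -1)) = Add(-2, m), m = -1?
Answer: 4176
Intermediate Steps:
u = -3 (u = Mul(Rational(-1, 2), Add(-4, Mul(2, 5))) = Mul(Rational(-1, 2), Add(-4, 10)) = Mul(Rational(-1, 2), 6) = -3)
Function('E')(Q, r) = -6 (Function('E')(Q, r) = Mul(2, Add(-2, -1)) = Mul(2, -3) = -6)
Function('N')(T, z) = Add(-7, z) (Function('N')(T, z) = Add(Add(z, -4), -3) = Add(Add(-4, z), -3) = Add(-7, z))
Add(Function('N')(Add(3, Mul(-1, Function('E')(-5, 5))), -9), Mul(32, 131)) = Add(Add(-7, -9), Mul(32, 131)) = Add(-16, 4192) = 4176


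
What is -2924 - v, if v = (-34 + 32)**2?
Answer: -2928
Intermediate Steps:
v = 4 (v = (-2)**2 = 4)
-2924 - v = -2924 - 1*4 = -2924 - 4 = -2928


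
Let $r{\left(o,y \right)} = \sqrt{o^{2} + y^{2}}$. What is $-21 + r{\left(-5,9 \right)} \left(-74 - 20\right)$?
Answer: $-21 - 94 \sqrt{106} \approx -988.79$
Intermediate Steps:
$-21 + r{\left(-5,9 \right)} \left(-74 - 20\right) = -21 + \sqrt{\left(-5\right)^{2} + 9^{2}} \left(-74 - 20\right) = -21 + \sqrt{25 + 81} \left(-74 - 20\right) = -21 + \sqrt{106} \left(-94\right) = -21 - 94 \sqrt{106}$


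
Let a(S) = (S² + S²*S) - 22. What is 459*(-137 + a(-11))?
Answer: -628371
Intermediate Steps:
a(S) = -22 + S² + S³ (a(S) = (S² + S³) - 22 = -22 + S² + S³)
459*(-137 + a(-11)) = 459*(-137 + (-22 + (-11)² + (-11)³)) = 459*(-137 + (-22 + 121 - 1331)) = 459*(-137 - 1232) = 459*(-1369) = -628371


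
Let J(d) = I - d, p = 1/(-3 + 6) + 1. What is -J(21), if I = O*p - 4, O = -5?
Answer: 95/3 ≈ 31.667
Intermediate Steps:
p = 4/3 (p = 1/3 + 1 = 4/3 ≈ 1.3333)
I = -32/3 (I = -5*4/3 - 4 = -20/3 - 4 = -32/3 ≈ -10.667)
J(d) = -32/3 - d
-J(21) = -(-32/3 - 1*21) = -(-32/3 - 21) = -1*(-95/3) = 95/3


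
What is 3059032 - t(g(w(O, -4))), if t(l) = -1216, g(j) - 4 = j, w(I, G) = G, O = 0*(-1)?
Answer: 3060248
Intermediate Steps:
O = 0
g(j) = 4 + j
3059032 - t(g(w(O, -4))) = 3059032 - 1*(-1216) = 3059032 + 1216 = 3060248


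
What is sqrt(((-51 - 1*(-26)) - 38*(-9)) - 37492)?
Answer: 5*I*sqrt(1487) ≈ 192.81*I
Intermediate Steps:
sqrt(((-51 - 1*(-26)) - 38*(-9)) - 37492) = sqrt(((-51 + 26) + 342) - 37492) = sqrt((-25 + 342) - 37492) = sqrt(317 - 37492) = sqrt(-37175) = 5*I*sqrt(1487)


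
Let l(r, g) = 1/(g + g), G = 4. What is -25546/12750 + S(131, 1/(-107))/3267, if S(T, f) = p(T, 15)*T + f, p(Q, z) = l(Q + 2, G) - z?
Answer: -15451352107/5942673000 ≈ -2.6001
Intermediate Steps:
l(r, g) = 1/(2*g)
p(Q, z) = ⅛ - z (p(Q, z) = (½)/4 - z = (½)*(¼) - z = ⅛ - z)
S(T, f) = f - 119*T/8 (S(T, f) = (⅛ - 1*15)*T + f = (⅛ - 15)*T + f = -119*T/8 + f = f - 119*T/8)
-25546/12750 + S(131, 1/(-107))/3267 = -25546/12750 + (1/(-107) - 119/8*131)/3267 = -25546*1/12750 + (-1/107 - 15589/8)*(1/3267) = -12773/6375 - 1668031/856*1/3267 = -12773/6375 - 1668031/2796552 = -15451352107/5942673000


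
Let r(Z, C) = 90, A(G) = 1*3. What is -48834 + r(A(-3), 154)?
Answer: -48744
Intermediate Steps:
A(G) = 3
-48834 + r(A(-3), 154) = -48834 + 90 = -48744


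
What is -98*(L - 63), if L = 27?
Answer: 3528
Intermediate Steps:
-98*(L - 63) = -98*(27 - 63) = -98*(-36) = 3528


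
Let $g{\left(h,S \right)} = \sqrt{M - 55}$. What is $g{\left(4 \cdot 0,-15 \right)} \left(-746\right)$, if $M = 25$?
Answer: $- 746 i \sqrt{30} \approx - 4086.0 i$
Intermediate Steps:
$g{\left(h,S \right)} = i \sqrt{30}$ ($g{\left(h,S \right)} = \sqrt{25 - 55} = \sqrt{-30} = i \sqrt{30}$)
$g{\left(4 \cdot 0,-15 \right)} \left(-746\right) = i \sqrt{30} \left(-746\right) = - 746 i \sqrt{30}$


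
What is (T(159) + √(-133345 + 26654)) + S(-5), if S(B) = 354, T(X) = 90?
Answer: 444 + I*√106691 ≈ 444.0 + 326.64*I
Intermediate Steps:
(T(159) + √(-133345 + 26654)) + S(-5) = (90 + √(-133345 + 26654)) + 354 = (90 + √(-106691)) + 354 = (90 + I*√106691) + 354 = 444 + I*√106691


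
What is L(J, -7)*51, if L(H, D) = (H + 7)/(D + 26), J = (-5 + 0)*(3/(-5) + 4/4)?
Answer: 255/19 ≈ 13.421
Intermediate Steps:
J = -2 (J = -5*(3*(-1/5) + 4*(1/4)) = -5*(-3/5 + 1) = -5*2/5 = -2)
L(H, D) = (7 + H)/(26 + D)
L(J, -7)*51 = ((7 - 2)/(26 - 7))*51 = (5/19)*51 = 255/19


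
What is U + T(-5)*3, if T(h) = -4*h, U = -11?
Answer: 49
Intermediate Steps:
U + T(-5)*3 = -11 - 4*(-5)*3 = -11 + 20*3 = -11 + 60 = 49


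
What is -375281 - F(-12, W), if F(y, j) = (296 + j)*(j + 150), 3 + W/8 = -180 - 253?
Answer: -11030177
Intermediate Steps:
W = -3488 (W = -24 + 8*(-180 - 253) = -24 + 8*(-433) = -24 - 3464 = -3488)
F(y, j) = (150 + j)*(296 + j) (F(y, j) = (296 + j)*(150 + j) = (150 + j)*(296 + j))
-375281 - F(-12, W) = -375281 - (44400 + (-3488)² + 446*(-3488)) = -375281 - (44400 + 12166144 - 1555648) = -375281 - 1*10654896 = -375281 - 10654896 = -11030177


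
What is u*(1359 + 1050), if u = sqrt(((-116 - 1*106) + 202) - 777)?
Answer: 2409*I*sqrt(797) ≈ 68009.0*I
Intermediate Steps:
u = I*sqrt(797) (u = sqrt(((-116 - 106) + 202) - 777) = sqrt((-222 + 202) - 777) = sqrt(-20 - 777) = sqrt(-797) = I*sqrt(797) ≈ 28.231*I)
u*(1359 + 1050) = (I*sqrt(797))*(1359 + 1050) = (I*sqrt(797))*2409 = 2409*I*sqrt(797)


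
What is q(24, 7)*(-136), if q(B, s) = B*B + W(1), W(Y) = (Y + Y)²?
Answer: -78880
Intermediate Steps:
W(Y) = 4*Y² (W(Y) = (2*Y)² = 4*Y²)
q(B, s) = 4 + B² (q(B, s) = B*B + 4*1² = B² + 4*1 = B² + 4 = 4 + B²)
q(24, 7)*(-136) = (4 + 24²)*(-136) = (4 + 576)*(-136) = 580*(-136) = -78880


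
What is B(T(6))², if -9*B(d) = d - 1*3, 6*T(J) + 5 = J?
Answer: 289/2916 ≈ 0.099108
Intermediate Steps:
T(J) = -⅚ + J/6
B(d) = ⅓ - d/9 (B(d) = -(d - 1*3)/9 = -(d - 3)/9 = -(-3 + d)/9 = ⅓ - d/9)
B(T(6))² = (⅓ - (-⅚ + (⅙)*6)/9)² = (⅓ - (-⅚ + 1)/9)² = (⅓ - ⅑*⅙)² = (⅓ - 1/54)² = (17/54)² = 289/2916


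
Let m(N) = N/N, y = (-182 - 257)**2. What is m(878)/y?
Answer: 1/192721 ≈ 5.1888e-6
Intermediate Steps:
y = 192721 (y = (-439)**2 = 192721)
m(N) = 1
m(878)/y = 1/192721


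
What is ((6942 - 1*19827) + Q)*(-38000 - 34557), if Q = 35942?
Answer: -1672946749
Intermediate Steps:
((6942 - 1*19827) + Q)*(-38000 - 34557) = ((6942 - 1*19827) + 35942)*(-38000 - 34557) = ((6942 - 19827) + 35942)*(-72557) = (-12885 + 35942)*(-72557) = 23057*(-72557) = -1672946749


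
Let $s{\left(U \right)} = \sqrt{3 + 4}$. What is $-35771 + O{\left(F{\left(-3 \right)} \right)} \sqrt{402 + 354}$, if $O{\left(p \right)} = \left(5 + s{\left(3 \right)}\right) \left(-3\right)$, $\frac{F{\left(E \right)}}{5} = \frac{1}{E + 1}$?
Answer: $-35771 - 18 \sqrt{21} \left(5 + \sqrt{7}\right) \approx -36402.0$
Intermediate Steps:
$s{\left(U \right)} = \sqrt{7}$
$F{\left(E \right)} = \frac{5}{1 + E}$ ($F{\left(E \right)} = \frac{5}{E + 1} = \frac{5}{1 + E}$)
$O{\left(p \right)} = -15 - 3 \sqrt{7}$ ($O{\left(p \right)} = \left(5 + \sqrt{7}\right) \left(-3\right) = -15 - 3 \sqrt{7}$)
$-35771 + O{\left(F{\left(-3 \right)} \right)} \sqrt{402 + 354} = -35771 + \left(-15 - 3 \sqrt{7}\right) \sqrt{402 + 354} = -35771 + \left(-15 - 3 \sqrt{7}\right) \sqrt{756} = -35771 + \left(-15 - 3 \sqrt{7}\right) 6 \sqrt{21} = -35771 + 6 \sqrt{21} \left(-15 - 3 \sqrt{7}\right)$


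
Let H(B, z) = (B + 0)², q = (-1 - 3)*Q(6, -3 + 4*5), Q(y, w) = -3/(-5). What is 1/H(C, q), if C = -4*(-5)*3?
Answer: 1/3600 ≈ 0.00027778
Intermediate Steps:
C = 60 (C = 20*3 = 60)
Q(y, w) = ⅗ (Q(y, w) = -3*(-⅕) = ⅗)
q = -12/5 (q = (-1 - 3)*(⅗) = -4*⅗ = -12/5 ≈ -2.4000)
H(B, z) = B²
1/H(C, q) = 1/(60²) = 1/3600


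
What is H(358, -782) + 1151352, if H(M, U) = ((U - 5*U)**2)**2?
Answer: 95734171410808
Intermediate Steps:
H(M, U) = 256*U**4 (H(M, U) = ((-4*U)**2)**2 = (16*U**2)**2 = 256*U**4)
H(358, -782) + 1151352 = 256*(-782)**4 + 1151352 = 256*373961602576 + 1151352 = 95734170259456 + 1151352 = 95734171410808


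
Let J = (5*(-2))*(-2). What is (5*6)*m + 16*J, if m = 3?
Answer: 410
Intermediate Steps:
J = 20 (J = -10*(-2) = 20)
(5*6)*m + 16*J = (5*6)*3 + 16*20 = 30*3 + 320 = 90 + 320 = 410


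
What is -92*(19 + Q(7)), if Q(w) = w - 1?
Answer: -2300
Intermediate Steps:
Q(w) = -1 + w
-92*(19 + Q(7)) = -92*(19 + (-1 + 7)) = -92*(19 + 6) = -92*25 = -2300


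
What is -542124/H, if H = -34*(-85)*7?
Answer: -271062/10115 ≈ -26.798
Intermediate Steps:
H = 20230 (H = 2890*7 = 20230)
-542124/H = -542124/20230 = -542124*1/20230 = -271062/10115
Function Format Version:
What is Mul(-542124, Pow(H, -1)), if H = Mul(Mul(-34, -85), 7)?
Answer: Rational(-271062, 10115) ≈ -26.798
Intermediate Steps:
H = 20230 (H = Mul(2890, 7) = 20230)
Mul(-542124, Pow(H, -1)) = Mul(-542124, Pow(20230, -1)) = Mul(-542124, Rational(1, 20230)) = Rational(-271062, 10115)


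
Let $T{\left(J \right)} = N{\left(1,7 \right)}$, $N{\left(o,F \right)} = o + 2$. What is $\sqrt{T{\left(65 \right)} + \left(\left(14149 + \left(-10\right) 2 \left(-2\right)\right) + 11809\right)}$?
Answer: $9 \sqrt{321} \approx 161.25$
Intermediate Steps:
$N{\left(o,F \right)} = 2 + o$
$T{\left(J \right)} = 3$ ($T{\left(J \right)} = 2 + 1 = 3$)
$\sqrt{T{\left(65 \right)} + \left(\left(14149 + \left(-10\right) 2 \left(-2\right)\right) + 11809\right)} = \sqrt{3 + \left(\left(14149 + \left(-10\right) 2 \left(-2\right)\right) + 11809\right)} = \sqrt{3 + \left(\left(14149 - -40\right) + 11809\right)} = \sqrt{3 + \left(\left(14149 + 40\right) + 11809\right)} = \sqrt{3 + \left(14189 + 11809\right)} = \sqrt{3 + 25998} = \sqrt{26001} = 9 \sqrt{321}$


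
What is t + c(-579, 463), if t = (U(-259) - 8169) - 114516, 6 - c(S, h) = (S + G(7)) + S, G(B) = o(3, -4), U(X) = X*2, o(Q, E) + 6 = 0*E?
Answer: -122033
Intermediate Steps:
o(Q, E) = -6 (o(Q, E) = -6 + 0*E = -6 + 0 = -6)
U(X) = 2*X
G(B) = -6
c(S, h) = 12 - 2*S (c(S, h) = 6 - ((S - 6) + S) = 6 - ((-6 + S) + S) = 6 - (-6 + 2*S) = 6 + (6 - 2*S) = 12 - 2*S)
t = -123203 (t = (2*(-259) - 8169) - 114516 = (-518 - 8169) - 114516 = -8687 - 114516 = -123203)
t + c(-579, 463) = -123203 + (12 - 2*(-579)) = -123203 + (12 + 1158) = -123203 + 1170 = -122033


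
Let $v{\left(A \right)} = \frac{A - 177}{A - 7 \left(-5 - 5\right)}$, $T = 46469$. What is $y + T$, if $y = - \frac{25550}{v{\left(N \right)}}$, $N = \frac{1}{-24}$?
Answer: $\frac{34335033}{607} \approx 56565.0$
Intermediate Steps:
$N = - \frac{1}{24} \approx -0.041667$
$v{\left(A \right)} = \frac{-177 + A}{70 + A}$ ($v{\left(A \right)} = \frac{-177 + A}{A - -70} = \frac{-177 + A}{A + 70} = \frac{-177 + A}{70 + A}$)
$y = \frac{6128350}{607}$ ($y = - \frac{25550}{\frac{1}{70 - \frac{1}{24}} \left(-177 - \frac{1}{24}\right)} = - \frac{25550}{\frac{1}{\frac{1679}{24}} \left(- \frac{4249}{24}\right)} = - \frac{25550}{\frac{24}{1679} \left(- \frac{4249}{24}\right)} = - \frac{25550}{- \frac{4249}{1679}} = \left(-25550\right) \left(- \frac{1679}{4249}\right) = \frac{6128350}{607} \approx 10096.0$)
$y + T = \frac{6128350}{607} + 46469 = \frac{34335033}{607}$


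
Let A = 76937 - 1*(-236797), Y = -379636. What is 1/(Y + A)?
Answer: -1/65902 ≈ -1.5174e-5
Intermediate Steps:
A = 313734 (A = 76937 + 236797 = 313734)
1/(Y + A) = 1/(-379636 + 313734) = 1/(-65902) = -1/65902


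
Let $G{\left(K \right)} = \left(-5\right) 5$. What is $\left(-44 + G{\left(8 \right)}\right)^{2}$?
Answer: $4761$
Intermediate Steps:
$G{\left(K \right)} = -25$
$\left(-44 + G{\left(8 \right)}\right)^{2} = \left(-44 - 25\right)^{2} = \left(-69\right)^{2} = 4761$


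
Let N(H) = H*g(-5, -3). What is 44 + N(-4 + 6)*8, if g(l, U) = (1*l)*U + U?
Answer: 236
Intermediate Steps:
g(l, U) = U + U*l (g(l, U) = l*U + U = U*l + U = U + U*l)
N(H) = 12*H (N(H) = H*(-3*(1 - 5)) = H*(-3*(-4)) = H*12 = 12*H)
44 + N(-4 + 6)*8 = 44 + (12*(-4 + 6))*8 = 44 + (12*2)*8 = 44 + 24*8 = 44 + 192 = 236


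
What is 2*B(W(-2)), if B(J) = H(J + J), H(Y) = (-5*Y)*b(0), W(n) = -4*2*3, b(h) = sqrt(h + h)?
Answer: 0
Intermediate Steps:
b(h) = sqrt(2)*sqrt(h) (b(h) = sqrt(2*h) = sqrt(2)*sqrt(h))
W(n) = -24 (W(n) = -8*3 = -24)
H(Y) = 0 (H(Y) = (-5*Y)*(sqrt(2)*sqrt(0)) = (-5*Y)*(sqrt(2)*0) = -5*Y*0 = 0)
B(J) = 0
2*B(W(-2)) = 2*0 = 0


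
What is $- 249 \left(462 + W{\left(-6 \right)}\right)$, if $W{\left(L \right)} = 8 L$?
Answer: $-103086$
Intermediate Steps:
$- 249 \left(462 + W{\left(-6 \right)}\right) = - 249 \left(462 + 8 \left(-6\right)\right) = - 249 \left(462 - 48\right) = \left(-249\right) 414 = -103086$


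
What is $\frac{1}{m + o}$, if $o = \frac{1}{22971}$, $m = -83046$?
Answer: $- \frac{22971}{1907649665} \approx -1.2042 \cdot 10^{-5}$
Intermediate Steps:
$o = \frac{1}{22971} \approx 4.3533 \cdot 10^{-5}$
$\frac{1}{m + o} = \frac{1}{-83046 + \frac{1}{22971}} = \frac{1}{- \frac{1907649665}{22971}} = - \frac{22971}{1907649665}$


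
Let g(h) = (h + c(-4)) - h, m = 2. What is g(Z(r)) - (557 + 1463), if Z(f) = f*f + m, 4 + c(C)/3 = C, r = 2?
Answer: -2044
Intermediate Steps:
c(C) = -12 + 3*C
Z(f) = 2 + f² (Z(f) = f*f + 2 = f² + 2 = 2 + f²)
g(h) = -24 (g(h) = (h + (-12 + 3*(-4))) - h = (h + (-12 - 12)) - h = (h - 24) - h = (-24 + h) - h = -24)
g(Z(r)) - (557 + 1463) = -24 - (557 + 1463) = -24 - 1*2020 = -24 - 2020 = -2044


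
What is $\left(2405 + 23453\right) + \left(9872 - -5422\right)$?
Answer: $41152$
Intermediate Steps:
$\left(2405 + 23453\right) + \left(9872 - -5422\right) = 25858 + \left(9872 + 5422\right) = 25858 + 15294 = 41152$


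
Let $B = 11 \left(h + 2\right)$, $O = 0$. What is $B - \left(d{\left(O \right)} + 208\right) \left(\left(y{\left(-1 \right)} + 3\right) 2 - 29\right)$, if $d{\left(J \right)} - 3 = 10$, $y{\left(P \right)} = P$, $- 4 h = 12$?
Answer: $5514$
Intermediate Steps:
$h = -3$ ($h = \left(- \frac{1}{4}\right) 12 = -3$)
$d{\left(J \right)} = 13$ ($d{\left(J \right)} = 3 + 10 = 13$)
$B = -11$ ($B = 11 \left(-3 + 2\right) = 11 \left(-1\right) = -11$)
$B - \left(d{\left(O \right)} + 208\right) \left(\left(y{\left(-1 \right)} + 3\right) 2 - 29\right) = -11 - \left(13 + 208\right) \left(\left(-1 + 3\right) 2 - 29\right) = -11 - 221 \left(2 \cdot 2 - 29\right) = -11 - 221 \left(4 - 29\right) = -11 - 221 \left(-25\right) = -11 - -5525 = -11 + 5525 = 5514$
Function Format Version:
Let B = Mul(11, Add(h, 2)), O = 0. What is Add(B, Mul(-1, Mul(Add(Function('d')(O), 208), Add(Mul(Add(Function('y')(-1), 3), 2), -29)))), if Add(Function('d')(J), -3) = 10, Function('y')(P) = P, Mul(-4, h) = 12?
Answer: 5514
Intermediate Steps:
h = -3 (h = Mul(Rational(-1, 4), 12) = -3)
Function('d')(J) = 13 (Function('d')(J) = Add(3, 10) = 13)
B = -11 (B = Mul(11, Add(-3, 2)) = Mul(11, -1) = -11)
Add(B, Mul(-1, Mul(Add(Function('d')(O), 208), Add(Mul(Add(Function('y')(-1), 3), 2), -29)))) = Add(-11, Mul(-1, Mul(Add(13, 208), Add(Mul(Add(-1, 3), 2), -29)))) = Add(-11, Mul(-1, Mul(221, Add(Mul(2, 2), -29)))) = Add(-11, Mul(-1, Mul(221, Add(4, -29)))) = Add(-11, Mul(-1, Mul(221, -25))) = Add(-11, Mul(-1, -5525)) = Add(-11, 5525) = 5514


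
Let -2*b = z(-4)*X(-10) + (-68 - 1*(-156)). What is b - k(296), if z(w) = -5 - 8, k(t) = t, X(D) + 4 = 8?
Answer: -314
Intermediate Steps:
X(D) = 4 (X(D) = -4 + 8 = 4)
z(w) = -13
b = -18 (b = -(-13*4 + (-68 - 1*(-156)))/2 = -(-52 + (-68 + 156))/2 = -(-52 + 88)/2 = -½*36 = -18)
b - k(296) = -18 - 1*296 = -18 - 296 = -314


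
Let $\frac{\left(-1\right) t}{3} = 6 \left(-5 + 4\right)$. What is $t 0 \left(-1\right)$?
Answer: $0$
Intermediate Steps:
$t = 18$ ($t = - 3 \cdot 6 \left(-5 + 4\right) = - 3 \cdot 6 \left(-1\right) = \left(-3\right) \left(-6\right) = 18$)
$t 0 \left(-1\right) = 18 \cdot 0 \left(-1\right) = 18 \cdot 0 = 0$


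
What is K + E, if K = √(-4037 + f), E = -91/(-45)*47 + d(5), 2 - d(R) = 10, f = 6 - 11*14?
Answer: 3917/45 + 3*I*√465 ≈ 87.044 + 64.692*I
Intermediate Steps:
f = -148 (f = 6 - 154 = -148)
d(R) = -8 (d(R) = 2 - 1*10 = 2 - 10 = -8)
E = 3917/45 (E = -91/(-45)*47 - 8 = -91*(-1/45)*47 - 8 = (91/45)*47 - 8 = 4277/45 - 8 = 3917/45 ≈ 87.044)
K = 3*I*√465 (K = √(-4037 - 148) = √(-4185) = 3*I*√465 ≈ 64.692*I)
K + E = 3*I*√465 + 3917/45 = 3917/45 + 3*I*√465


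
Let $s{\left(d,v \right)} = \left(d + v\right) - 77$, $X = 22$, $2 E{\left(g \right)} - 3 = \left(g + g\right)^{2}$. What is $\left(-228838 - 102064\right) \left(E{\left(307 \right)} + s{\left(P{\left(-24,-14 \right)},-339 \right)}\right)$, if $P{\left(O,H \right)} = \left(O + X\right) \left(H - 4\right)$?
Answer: $-62249118789$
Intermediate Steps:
$E{\left(g \right)} = \frac{3}{2} + 2 g^{2}$ ($E{\left(g \right)} = \frac{3}{2} + \frac{\left(g + g\right)^{2}}{2} = \frac{3}{2} + \frac{\left(2 g\right)^{2}}{2} = \frac{3}{2} + \frac{4 g^{2}}{2} = \frac{3}{2} + 2 g^{2}$)
$P{\left(O,H \right)} = \left(-4 + H\right) \left(22 + O\right)$ ($P{\left(O,H \right)} = \left(O + 22\right) \left(H - 4\right) = \left(22 + O\right) \left(-4 + H\right) = \left(-4 + H\right) \left(22 + O\right)$)
$s{\left(d,v \right)} = -77 + d + v$
$\left(-228838 - 102064\right) \left(E{\left(307 \right)} + s{\left(P{\left(-24,-14 \right)},-339 \right)}\right) = \left(-228838 - 102064\right) \left(\left(\frac{3}{2} + 2 \cdot 307^{2}\right) - 380\right) = - 330902 \left(\left(\frac{3}{2} + 2 \cdot 94249\right) - 380\right) = - 330902 \left(\left(\frac{3}{2} + 188498\right) - 380\right) = - 330902 \left(\frac{376999}{2} - 380\right) = \left(-330902\right) \frac{376239}{2} = -62249118789$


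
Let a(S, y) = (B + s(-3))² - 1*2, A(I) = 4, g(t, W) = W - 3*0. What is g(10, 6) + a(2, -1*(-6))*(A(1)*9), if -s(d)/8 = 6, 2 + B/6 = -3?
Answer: 218958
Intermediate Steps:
B = -30 (B = -12 + 6*(-3) = -12 - 18 = -30)
g(t, W) = W (g(t, W) = W + 0 = W)
s(d) = -48 (s(d) = -8*6 = -48)
a(S, y) = 6082 (a(S, y) = (-30 - 48)² - 1*2 = (-78)² - 2 = 6084 - 2 = 6082)
g(10, 6) + a(2, -1*(-6))*(A(1)*9) = 6 + 6082*(4*9) = 6 + 6082*36 = 6 + 218952 = 218958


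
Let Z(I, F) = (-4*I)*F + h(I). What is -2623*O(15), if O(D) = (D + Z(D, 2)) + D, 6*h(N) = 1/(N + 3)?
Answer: 25492937/108 ≈ 2.3605e+5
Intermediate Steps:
h(N) = 1/(6*(3 + N)) (h(N) = 1/(6*(N + 3)) = 1/(6*(3 + N)))
Z(I, F) = 1/(6*(3 + I)) - 4*F*I (Z(I, F) = (-4*I)*F + 1/(6*(3 + I)) = -4*F*I + 1/(6*(3 + I)) = 1/(6*(3 + I)) - 4*F*I)
O(D) = 2*D + (1 - 48*D*(3 + D))/(6*(3 + D)) (O(D) = (D + (1 - 24*2*D*(3 + D))/(6*(3 + D))) + D = (D + (1 - 48*D*(3 + D))/(6*(3 + D))) + D = 2*D + (1 - 48*D*(3 + D))/(6*(3 + D)))
-2623*O(15) = -2623*(1 - 36*15*(3 + 15))/(6*(3 + 15)) = -2623*(1 - 36*15*18)/(6*18) = -2623*(1 - 9720)/(6*18) = -2623*(-9719)/(6*18) = -2623*(-9719/108) = 25492937/108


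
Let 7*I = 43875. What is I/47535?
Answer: 2925/22183 ≈ 0.13186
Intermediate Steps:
I = 43875/7 (I = (1/7)*43875 = 43875/7 ≈ 6267.9)
I/47535 = (43875/7)/47535 = (43875/7)*(1/47535) = 2925/22183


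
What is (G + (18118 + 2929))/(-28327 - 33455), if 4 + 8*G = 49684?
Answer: -27257/61782 ≈ -0.44118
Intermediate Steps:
G = 6210 (G = -½ + (⅛)*49684 = -½ + 12421/2 = 6210)
(G + (18118 + 2929))/(-28327 - 33455) = (6210 + (18118 + 2929))/(-28327 - 33455) = (6210 + 21047)/(-61782) = 27257*(-1/61782) = -27257/61782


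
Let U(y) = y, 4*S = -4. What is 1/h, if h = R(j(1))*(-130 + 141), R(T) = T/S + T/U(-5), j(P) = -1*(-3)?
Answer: -5/198 ≈ -0.025253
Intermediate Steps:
S = -1 (S = (¼)*(-4) = -1)
j(P) = 3
R(T) = -6*T/5 (R(T) = T/(-1) + T/(-5) = T*(-1) + T*(-⅕) = -T - T/5 = -6*T/5)
h = -198/5 (h = (-6/5*3)*(-130 + 141) = -18/5*11 = -198/5 ≈ -39.600)
1/h = 1/(-198/5) = -5/198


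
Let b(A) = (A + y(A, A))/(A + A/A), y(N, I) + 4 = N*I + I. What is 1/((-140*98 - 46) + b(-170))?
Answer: -169/2355010 ≈ -7.1762e-5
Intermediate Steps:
y(N, I) = -4 + I + I*N (y(N, I) = -4 + (N*I + I) = -4 + (I*N + I) = -4 + (I + I*N) = -4 + I + I*N)
b(A) = (-4 + A² + 2*A)/(1 + A) (b(A) = (A + (-4 + A + A*A))/(A + A/A) = (A + (-4 + A + A²))/(A + 1) = (-4 + A² + 2*A)/(1 + A))
1/((-140*98 - 46) + b(-170)) = 1/((-140*98 - 46) + (-4 + (-170)² + 2*(-170))/(1 - 170)) = 1/((-13720 - 46) + (-4 + 28900 - 340)/(-169)) = 1/(-13766 - 1/169*28556) = 1/(-13766 - 28556/169) = 1/(-2355010/169) = -169/2355010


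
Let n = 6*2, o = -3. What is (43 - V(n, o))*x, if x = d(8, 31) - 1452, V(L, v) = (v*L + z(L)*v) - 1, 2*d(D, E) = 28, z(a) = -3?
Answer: -102098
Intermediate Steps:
n = 12
d(D, E) = 14 (d(D, E) = (½)*28 = 14)
V(L, v) = -1 - 3*v + L*v (V(L, v) = (v*L - 3*v) - 1 = (L*v - 3*v) - 1 = (-3*v + L*v) - 1 = -1 - 3*v + L*v)
x = -1438 (x = 14 - 1452 = -1438)
(43 - V(n, o))*x = (43 - (-1 - 3*(-3) + 12*(-3)))*(-1438) = (43 - (-1 + 9 - 36))*(-1438) = (43 - 1*(-28))*(-1438) = (43 + 28)*(-1438) = 71*(-1438) = -102098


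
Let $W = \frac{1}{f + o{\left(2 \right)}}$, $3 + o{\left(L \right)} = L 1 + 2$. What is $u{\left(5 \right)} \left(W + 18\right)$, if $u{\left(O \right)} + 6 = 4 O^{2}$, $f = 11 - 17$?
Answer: $\frac{8366}{5} \approx 1673.2$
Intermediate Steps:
$o{\left(L \right)} = -1 + L$ ($o{\left(L \right)} = -3 + \left(L 1 + 2\right) = -3 + \left(L + 2\right) = -3 + \left(2 + L\right) = -1 + L$)
$f = -6$
$u{\left(O \right)} = -6 + 4 O^{2}$
$W = - \frac{1}{5}$ ($W = \frac{1}{-6 + \left(-1 + 2\right)} = \frac{1}{-6 + 1} = \frac{1}{-5} = - \frac{1}{5} \approx -0.2$)
$u{\left(5 \right)} \left(W + 18\right) = \left(-6 + 4 \cdot 5^{2}\right) \left(- \frac{1}{5} + 18\right) = \left(-6 + 4 \cdot 25\right) \frac{89}{5} = \left(-6 + 100\right) \frac{89}{5} = 94 \cdot \frac{89}{5} = \frac{8366}{5}$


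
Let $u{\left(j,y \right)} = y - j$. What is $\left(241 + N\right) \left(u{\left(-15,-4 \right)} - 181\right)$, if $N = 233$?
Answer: $-80580$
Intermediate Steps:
$\left(241 + N\right) \left(u{\left(-15,-4 \right)} - 181\right) = \left(241 + 233\right) \left(\left(-4 - -15\right) - 181\right) = 474 \left(\left(-4 + 15\right) - 181\right) = 474 \left(11 - 181\right) = 474 \left(-170\right) = -80580$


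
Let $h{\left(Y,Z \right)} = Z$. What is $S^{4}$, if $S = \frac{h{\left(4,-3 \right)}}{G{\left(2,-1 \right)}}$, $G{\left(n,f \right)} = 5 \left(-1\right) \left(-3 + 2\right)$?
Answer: $\frac{81}{625} \approx 0.1296$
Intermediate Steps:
$G{\left(n,f \right)} = 5$ ($G{\left(n,f \right)} = \left(-5\right) \left(-1\right) = 5$)
$S = - \frac{3}{5} \approx -0.6$
$S^{4} = \left(- \frac{3}{5}\right)^{4} = \frac{81}{625}$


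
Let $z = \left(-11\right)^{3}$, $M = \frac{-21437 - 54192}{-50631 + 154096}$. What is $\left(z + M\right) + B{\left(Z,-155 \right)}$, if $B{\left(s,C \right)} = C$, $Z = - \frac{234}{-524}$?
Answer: $- \frac{153824619}{103465} \approx -1486.7$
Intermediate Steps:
$Z = \frac{117}{262}$ ($Z = \left(-234\right) \left(- \frac{1}{524}\right) = \frac{117}{262} \approx 0.44656$)
$M = - \frac{75629}{103465} \approx -0.73096$
$z = -1331$
$\left(z + M\right) + B{\left(Z,-155 \right)} = \left(-1331 - \frac{75629}{103465}\right) - 155 = - \frac{137787544}{103465} - 155 = - \frac{153824619}{103465}$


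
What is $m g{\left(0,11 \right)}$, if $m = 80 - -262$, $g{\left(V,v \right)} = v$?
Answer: $3762$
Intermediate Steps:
$m = 342$ ($m = 80 + 262 = 342$)
$m g{\left(0,11 \right)} = 342 \cdot 11 = 3762$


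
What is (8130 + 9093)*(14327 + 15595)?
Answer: 515346606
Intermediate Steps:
(8130 + 9093)*(14327 + 15595) = 17223*29922 = 515346606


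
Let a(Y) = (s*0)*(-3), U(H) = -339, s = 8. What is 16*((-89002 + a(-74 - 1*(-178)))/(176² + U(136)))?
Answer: -1424032/30637 ≈ -46.481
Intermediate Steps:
a(Y) = 0 (a(Y) = (8*0)*(-3) = 0*(-3) = 0)
16*((-89002 + a(-74 - 1*(-178)))/(176² + U(136))) = 16*((-89002 + 0)/(176² - 339)) = 16*(-89002/(30976 - 339)) = 16*(-89002/30637) = -1424032/30637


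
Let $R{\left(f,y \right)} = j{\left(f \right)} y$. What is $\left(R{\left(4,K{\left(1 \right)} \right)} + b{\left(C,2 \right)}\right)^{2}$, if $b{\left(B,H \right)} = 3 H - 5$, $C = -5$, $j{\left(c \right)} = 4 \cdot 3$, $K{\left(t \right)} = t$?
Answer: $169$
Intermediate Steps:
$j{\left(c \right)} = 12$
$b{\left(B,H \right)} = -5 + 3 H$
$R{\left(f,y \right)} = 12 y$
$\left(R{\left(4,K{\left(1 \right)} \right)} + b{\left(C,2 \right)}\right)^{2} = \left(12 \cdot 1 + \left(-5 + 3 \cdot 2\right)\right)^{2} = \left(12 + \left(-5 + 6\right)\right)^{2} = \left(12 + 1\right)^{2} = 13^{2} = 169$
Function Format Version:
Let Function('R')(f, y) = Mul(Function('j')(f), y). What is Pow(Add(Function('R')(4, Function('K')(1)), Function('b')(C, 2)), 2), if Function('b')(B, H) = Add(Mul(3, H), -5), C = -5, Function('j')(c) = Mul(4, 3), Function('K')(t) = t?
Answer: 169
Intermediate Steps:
Function('j')(c) = 12
Function('b')(B, H) = Add(-5, Mul(3, H))
Function('R')(f, y) = Mul(12, y)
Pow(Add(Function('R')(4, Function('K')(1)), Function('b')(C, 2)), 2) = Pow(Add(Mul(12, 1), Add(-5, Mul(3, 2))), 2) = Pow(Add(12, Add(-5, 6)), 2) = Pow(Add(12, 1), 2) = Pow(13, 2) = 169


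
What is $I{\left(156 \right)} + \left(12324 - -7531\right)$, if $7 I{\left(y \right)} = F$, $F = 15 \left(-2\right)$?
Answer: $\frac{138955}{7} \approx 19851.0$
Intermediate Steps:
$F = -30$
$I{\left(y \right)} = - \frac{30}{7}$ ($I{\left(y \right)} = \frac{1}{7} \left(-30\right) = - \frac{30}{7}$)
$I{\left(156 \right)} + \left(12324 - -7531\right) = - \frac{30}{7} + \left(12324 - -7531\right) = - \frac{30}{7} + \left(12324 + 7531\right) = - \frac{30}{7} + 19855 = \frac{138955}{7}$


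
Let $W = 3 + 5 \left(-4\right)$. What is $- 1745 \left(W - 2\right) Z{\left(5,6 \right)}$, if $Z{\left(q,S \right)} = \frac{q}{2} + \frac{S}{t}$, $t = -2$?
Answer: $- \frac{33155}{2} \approx -16578.0$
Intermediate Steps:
$Z{\left(q,S \right)} = \frac{q}{2} - \frac{S}{2}$ ($Z{\left(q,S \right)} = \frac{q}{2} + \frac{S}{-2} = q \frac{1}{2} + S \left(- \frac{1}{2}\right) = \frac{q}{2} - \frac{S}{2}$)
$W = -17$ ($W = 3 - 20 = -17$)
$- 1745 \left(W - 2\right) Z{\left(5,6 \right)} = - 1745 \left(-17 - 2\right) \left(\frac{1}{2} \cdot 5 - 3\right) = - 1745 \left(- 19 \left(\frac{5}{2} - 3\right)\right) = - 1745 \left(\left(-19\right) \left(- \frac{1}{2}\right)\right) = \left(-1745\right) \frac{19}{2} = - \frac{33155}{2}$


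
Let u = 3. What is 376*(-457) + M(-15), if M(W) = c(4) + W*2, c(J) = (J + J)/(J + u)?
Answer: -1203026/7 ≈ -1.7186e+5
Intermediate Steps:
c(J) = 2*J/(3 + J) (c(J) = (J + J)/(J + 3) = (2*J)/(3 + J) = 2*J/(3 + J))
M(W) = 8/7 + 2*W (M(W) = 2*4/(3 + 4) + W*2 = 2*4/7 + 2*W = 2*4*(⅐) + 2*W = 8/7 + 2*W)
376*(-457) + M(-15) = 376*(-457) + (8/7 + 2*(-15)) = -171832 + (8/7 - 30) = -171832 - 202/7 = -1203026/7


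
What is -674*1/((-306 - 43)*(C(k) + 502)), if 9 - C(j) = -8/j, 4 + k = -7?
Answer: 7414/1958937 ≈ 0.0037847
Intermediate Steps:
k = -11 (k = -4 - 7 = -11)
C(j) = 9 + 8/j (C(j) = 9 - (-8)/j = 9 + 8/j)
-674*1/((-306 - 43)*(C(k) + 502)) = -674*1/((-306 - 43)*((9 + 8/(-11)) + 502)) = -674*(-1/(349*((9 + 8*(-1/11)) + 502))) = -674*(-1/(349*((9 - 8/11) + 502))) = -674*(-1/(349*(91/11 + 502))) = -674/((5613/11)*(-349)) = -674/(-1958937/11) = -674*(-11/1958937) = 7414/1958937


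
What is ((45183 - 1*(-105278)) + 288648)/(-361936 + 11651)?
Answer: -439109/350285 ≈ -1.2536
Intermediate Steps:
((45183 - 1*(-105278)) + 288648)/(-361936 + 11651) = ((45183 + 105278) + 288648)/(-350285) = (150461 + 288648)*(-1/350285) = 439109*(-1/350285) = -439109/350285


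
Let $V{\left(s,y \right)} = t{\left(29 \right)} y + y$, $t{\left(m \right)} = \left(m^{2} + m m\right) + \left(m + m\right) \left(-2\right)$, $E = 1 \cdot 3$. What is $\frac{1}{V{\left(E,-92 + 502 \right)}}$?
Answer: $\frac{1}{642470} \approx 1.5565 \cdot 10^{-6}$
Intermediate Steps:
$E = 3$
$t{\left(m \right)} = - 4 m + 2 m^{2}$ ($t{\left(m \right)} = \left(m^{2} + m^{2}\right) + 2 m \left(-2\right) = 2 m^{2} - 4 m = - 4 m + 2 m^{2}$)
$V{\left(s,y \right)} = 1567 y$ ($V{\left(s,y \right)} = 2 \cdot 29 \left(-2 + 29\right) y + y = 2 \cdot 29 \cdot 27 y + y = 1566 y + y = 1567 y$)
$\frac{1}{V{\left(E,-92 + 502 \right)}} = \frac{1}{1567 \left(-92 + 502\right)} = \frac{1}{1567 \cdot 410} = \frac{1}{642470}$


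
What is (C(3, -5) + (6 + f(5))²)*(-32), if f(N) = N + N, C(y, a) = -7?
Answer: -7968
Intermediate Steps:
f(N) = 2*N
(C(3, -5) + (6 + f(5))²)*(-32) = (-7 + (6 + 2*5)²)*(-32) = (-7 + (6 + 10)²)*(-32) = (-7 + 16²)*(-32) = (-7 + 256)*(-32) = 249*(-32) = -7968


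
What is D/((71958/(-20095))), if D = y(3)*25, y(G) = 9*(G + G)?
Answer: -4521375/11993 ≈ -377.00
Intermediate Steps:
y(G) = 18*G (y(G) = 9*(2*G) = 18*G)
D = 1350 (D = (18*3)*25 = 54*25 = 1350)
D/((71958/(-20095))) = 1350/((71958/(-20095))) = 1350/((71958*(-1/20095))) = 1350/(-71958/20095) = 1350*(-20095/71958) = -4521375/11993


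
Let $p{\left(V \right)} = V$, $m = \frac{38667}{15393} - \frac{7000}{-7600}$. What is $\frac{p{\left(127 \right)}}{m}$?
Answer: $\frac{24762206}{669367} \approx 36.993$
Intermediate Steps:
$m = \frac{669367}{194978}$ ($m = 38667 \cdot \frac{1}{15393} - - \frac{35}{38} = \frac{12889}{5131} + \frac{35}{38} = \frac{669367}{194978} \approx 3.433$)
$\frac{p{\left(127 \right)}}{m} = \frac{127}{\frac{669367}{194978}} = 127 \cdot \frac{194978}{669367} = \frac{24762206}{669367}$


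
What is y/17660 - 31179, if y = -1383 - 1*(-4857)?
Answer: -275308833/8830 ≈ -31179.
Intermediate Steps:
y = 3474 (y = -1383 + 4857 = 3474)
y/17660 - 31179 = 3474/17660 - 31179 = 3474*(1/17660) - 31179 = 1737/8830 - 31179 = -275308833/8830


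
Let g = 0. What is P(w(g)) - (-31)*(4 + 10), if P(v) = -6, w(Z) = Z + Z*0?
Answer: 428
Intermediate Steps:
w(Z) = Z (w(Z) = Z + 0 = Z)
P(w(g)) - (-31)*(4 + 10) = -6 - (-31)*(4 + 10) = -6 - (-31)*14 = -6 - 1*(-434) = -6 + 434 = 428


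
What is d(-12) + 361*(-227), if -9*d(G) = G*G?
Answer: -81963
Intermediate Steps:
d(G) = -G²/9 (d(G) = -G*G/9 = -G²/9)
d(-12) + 361*(-227) = -⅑*(-12)² + 361*(-227) = -⅑*144 - 81947 = -16 - 81947 = -81963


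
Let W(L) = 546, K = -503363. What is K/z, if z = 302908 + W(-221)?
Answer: -503363/303454 ≈ -1.6588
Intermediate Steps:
z = 303454 (z = 302908 + 546 = 303454)
K/z = -503363/303454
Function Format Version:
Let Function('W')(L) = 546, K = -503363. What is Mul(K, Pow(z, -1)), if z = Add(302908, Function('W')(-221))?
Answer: Rational(-503363, 303454) ≈ -1.6588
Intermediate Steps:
z = 303454 (z = Add(302908, 546) = 303454)
Mul(K, Pow(z, -1)) = Mul(-503363, Pow(303454, -1)) = Mul(-503363, Rational(1, 303454)) = Rational(-503363, 303454)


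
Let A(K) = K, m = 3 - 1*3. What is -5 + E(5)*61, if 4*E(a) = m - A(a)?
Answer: -325/4 ≈ -81.250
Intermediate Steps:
m = 0 (m = 3 - 3 = 0)
E(a) = -a/4 (E(a) = (0 - a)/4 = (-a)/4 = -a/4)
-5 + E(5)*61 = -5 - ¼*5*61 = -5 - 5/4*61 = -5 - 305/4 = -325/4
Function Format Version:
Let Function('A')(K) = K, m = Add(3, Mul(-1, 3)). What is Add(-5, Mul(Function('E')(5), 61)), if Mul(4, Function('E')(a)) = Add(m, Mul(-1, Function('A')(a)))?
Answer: Rational(-325, 4) ≈ -81.250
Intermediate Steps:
m = 0 (m = Add(3, -3) = 0)
Function('E')(a) = Mul(Rational(-1, 4), a) (Function('E')(a) = Mul(Rational(1, 4), Add(0, Mul(-1, a))) = Mul(Rational(1, 4), Mul(-1, a)) = Mul(Rational(-1, 4), a))
Add(-5, Mul(Function('E')(5), 61)) = Add(-5, Mul(Mul(Rational(-1, 4), 5), 61)) = Add(-5, Mul(Rational(-5, 4), 61)) = Add(-5, Rational(-305, 4)) = Rational(-325, 4)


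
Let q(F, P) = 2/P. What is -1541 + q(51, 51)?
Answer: -78589/51 ≈ -1541.0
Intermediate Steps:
-1541 + q(51, 51) = -1541 + 2/51 = -78589/51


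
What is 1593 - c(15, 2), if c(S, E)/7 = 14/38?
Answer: 30218/19 ≈ 1590.4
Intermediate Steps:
c(S, E) = 49/19 (c(S, E) = 7*(14/38) = 7*(14*(1/38)) = 7*(7/19) = 49/19)
1593 - c(15, 2) = 1593 - 1*49/19 = 1593 - 49/19 = 30218/19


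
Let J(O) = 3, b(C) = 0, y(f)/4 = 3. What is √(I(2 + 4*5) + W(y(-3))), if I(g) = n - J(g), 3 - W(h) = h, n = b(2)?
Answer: 2*I*√3 ≈ 3.4641*I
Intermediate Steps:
y(f) = 12 (y(f) = 4*3 = 12)
n = 0
W(h) = 3 - h
I(g) = -3 (I(g) = 0 - 1*3 = 0 - 3 = -3)
√(I(2 + 4*5) + W(y(-3))) = √(-3 + (3 - 1*12)) = √(-3 + (3 - 12)) = √(-3 - 9) = √(-12) = 2*I*√3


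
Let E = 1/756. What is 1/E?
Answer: 756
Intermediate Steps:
E = 1/756 ≈ 0.0013228
1/E = 1/(1/756) = 756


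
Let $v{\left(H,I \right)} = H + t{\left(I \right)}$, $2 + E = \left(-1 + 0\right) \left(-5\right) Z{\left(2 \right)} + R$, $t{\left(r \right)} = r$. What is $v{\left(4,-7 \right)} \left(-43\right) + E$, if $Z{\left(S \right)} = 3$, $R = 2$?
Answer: $144$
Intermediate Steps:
$E = 15$ ($E = -2 + \left(\left(-1 + 0\right) \left(-5\right) 3 + 2\right) = -2 + \left(\left(-1\right) \left(-5\right) 3 + 2\right) = -2 + \left(5 \cdot 3 + 2\right) = -2 + \left(15 + 2\right) = -2 + 17 = 15$)
$v{\left(H,I \right)} = H + I$
$v{\left(4,-7 \right)} \left(-43\right) + E = \left(4 - 7\right) \left(-43\right) + 15 = \left(-3\right) \left(-43\right) + 15 = 129 + 15 = 144$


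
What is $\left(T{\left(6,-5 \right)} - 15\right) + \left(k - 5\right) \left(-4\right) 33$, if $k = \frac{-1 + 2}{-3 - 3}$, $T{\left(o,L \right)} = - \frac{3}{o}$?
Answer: $\frac{1333}{2} \approx 666.5$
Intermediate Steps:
$k = - \frac{1}{6}$ ($k = 1 \frac{1}{-6} = 1 \left(- \frac{1}{6}\right) = - \frac{1}{6} \approx -0.16667$)
$\left(T{\left(6,-5 \right)} - 15\right) + \left(k - 5\right) \left(-4\right) 33 = \left(- \frac{3}{6} - 15\right) + \left(- \frac{1}{6} - 5\right) \left(-4\right) 33 = \left(\left(-3\right) \frac{1}{6} - 15\right) + \left(- \frac{31}{6}\right) \left(-4\right) 33 = \left(- \frac{1}{2} - 15\right) + \frac{62}{3} \cdot 33 = - \frac{31}{2} + 682 = \frac{1333}{2}$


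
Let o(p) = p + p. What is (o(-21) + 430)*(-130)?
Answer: -50440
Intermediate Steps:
o(p) = 2*p
(o(-21) + 430)*(-130) = (2*(-21) + 430)*(-130) = (-42 + 430)*(-130) = 388*(-130) = -50440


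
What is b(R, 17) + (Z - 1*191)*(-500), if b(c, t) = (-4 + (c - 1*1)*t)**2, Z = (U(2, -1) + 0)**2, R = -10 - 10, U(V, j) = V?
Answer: 223821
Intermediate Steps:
R = -20
Z = 4 (Z = (2 + 0)**2 = 2**2 = 4)
b(c, t) = (-4 + t*(-1 + c))**2 (b(c, t) = (-4 + (c - 1)*t)**2 = (-4 + (-1 + c)*t)**2 = (-4 + t*(-1 + c))**2)
b(R, 17) + (Z - 1*191)*(-500) = (4 + 17 - 1*(-20)*17)**2 + (4 - 1*191)*(-500) = (4 + 17 + 340)**2 + (4 - 191)*(-500) = 361**2 - 187*(-500) = 130321 + 93500 = 223821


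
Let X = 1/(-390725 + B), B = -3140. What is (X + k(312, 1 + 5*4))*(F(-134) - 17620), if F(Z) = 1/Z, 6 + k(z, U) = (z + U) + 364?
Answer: -8683695821241/713215 ≈ -1.2175e+7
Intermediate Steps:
X = -1/393865 (X = 1/(-390725 - 3140) = 1/(-393865) = -1/393865 ≈ -2.5389e-6)
k(z, U) = 358 + U + z (k(z, U) = -6 + ((z + U) + 364) = -6 + ((U + z) + 364) = -6 + (364 + U + z) = 358 + U + z)
(X + k(312, 1 + 5*4))*(F(-134) - 17620) = (-1/393865 + (358 + (1 + 5*4) + 312))*(1/(-134) - 17620) = (-1/393865 + (358 + (1 + 20) + 312))*(-1/134 - 17620) = (-1/393865 + (358 + 21 + 312))*(-2361081/134) = (-1/393865 + 691)*(-2361081/134) = (272160714/393865)*(-2361081/134) = -8683695821241/713215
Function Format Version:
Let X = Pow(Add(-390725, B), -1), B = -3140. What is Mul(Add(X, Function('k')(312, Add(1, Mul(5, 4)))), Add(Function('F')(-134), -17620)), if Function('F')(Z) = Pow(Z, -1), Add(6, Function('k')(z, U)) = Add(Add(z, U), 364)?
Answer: Rational(-8683695821241, 713215) ≈ -1.2175e+7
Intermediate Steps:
X = Rational(-1, 393865) (X = Pow(Add(-390725, -3140), -1) = Pow(-393865, -1) = Rational(-1, 393865) ≈ -2.5389e-6)
Function('k')(z, U) = Add(358, U, z) (Function('k')(z, U) = Add(-6, Add(Add(z, U), 364)) = Add(-6, Add(Add(U, z), 364)) = Add(-6, Add(364, U, z)) = Add(358, U, z))
Mul(Add(X, Function('k')(312, Add(1, Mul(5, 4)))), Add(Function('F')(-134), -17620)) = Mul(Add(Rational(-1, 393865), Add(358, Add(1, Mul(5, 4)), 312)), Add(Pow(-134, -1), -17620)) = Mul(Add(Rational(-1, 393865), Add(358, Add(1, 20), 312)), Add(Rational(-1, 134), -17620)) = Mul(Add(Rational(-1, 393865), Add(358, 21, 312)), Rational(-2361081, 134)) = Mul(Add(Rational(-1, 393865), 691), Rational(-2361081, 134)) = Mul(Rational(272160714, 393865), Rational(-2361081, 134)) = Rational(-8683695821241, 713215)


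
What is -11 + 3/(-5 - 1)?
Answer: -23/2 ≈ -11.500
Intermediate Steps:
-11 + 3/(-5 - 1) = -11 + 3/(-6) = -11 + 3*(-1/6) = -11 - 1/2 = -23/2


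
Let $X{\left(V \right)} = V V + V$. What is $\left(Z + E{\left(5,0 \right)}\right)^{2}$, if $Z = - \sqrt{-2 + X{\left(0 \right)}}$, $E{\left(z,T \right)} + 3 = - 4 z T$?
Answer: $\left(3 + i \sqrt{2}\right)^{2} \approx 7.0 + 8.4853 i$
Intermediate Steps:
$E{\left(z,T \right)} = -3 - 4 T z$ ($E{\left(z,T \right)} = -3 + - 4 z T = -3 - 4 T z$)
$X{\left(V \right)} = V + V^{2}$ ($X{\left(V \right)} = V^{2} + V = V + V^{2}$)
$Z = - i \sqrt{2}$ ($Z = - \sqrt{-2 + 0 \left(1 + 0\right)} = - \sqrt{-2 + 0 \cdot 1} = - \sqrt{-2 + 0} = - \sqrt{-2} = - i \sqrt{2} \approx - 1.4142 i$)
$\left(Z + E{\left(5,0 \right)}\right)^{2} = \left(- i \sqrt{2} - \left(3 + 0 \cdot 5\right)\right)^{2} = \left(- i \sqrt{2} + \left(-3 + 0\right)\right)^{2} = \left(- i \sqrt{2} - 3\right)^{2} = \left(-3 - i \sqrt{2}\right)^{2}$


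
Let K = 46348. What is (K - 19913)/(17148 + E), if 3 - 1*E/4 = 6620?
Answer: -5287/1864 ≈ -2.8364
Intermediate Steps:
E = -26468 (E = 12 - 4*6620 = 12 - 26480 = -26468)
(K - 19913)/(17148 + E) = (46348 - 19913)/(17148 - 26468) = 26435/(-9320) = 26435*(-1/9320) = -5287/1864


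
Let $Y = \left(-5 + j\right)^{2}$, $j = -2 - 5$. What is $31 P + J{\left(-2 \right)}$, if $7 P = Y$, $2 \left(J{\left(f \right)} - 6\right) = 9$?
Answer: $\frac{9075}{14} \approx 648.21$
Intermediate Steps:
$j = -7$
$J{\left(f \right)} = \frac{21}{2}$ ($J{\left(f \right)} = 6 + \frac{1}{2} \cdot 9 = 6 + \frac{9}{2} = \frac{21}{2}$)
$Y = 144$ ($Y = \left(-5 - 7\right)^{2} = \left(-12\right)^{2} = 144$)
$P = \frac{144}{7}$ ($P = \frac{1}{7} \cdot 144 = \frac{144}{7} \approx 20.571$)
$31 P + J{\left(-2 \right)} = 31 \cdot \frac{144}{7} + \frac{21}{2} = \frac{4464}{7} + \frac{21}{2} = \frac{9075}{14}$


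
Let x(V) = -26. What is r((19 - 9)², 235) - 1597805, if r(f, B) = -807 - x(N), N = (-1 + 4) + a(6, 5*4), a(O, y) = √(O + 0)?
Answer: -1598586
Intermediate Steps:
a(O, y) = √O
N = 3 + √6 (N = (-1 + 4) + √6 = 3 + √6 ≈ 5.4495)
r(f, B) = -781 (r(f, B) = -807 - 1*(-26) = -807 + 26 = -781)
r((19 - 9)², 235) - 1597805 = -781 - 1597805 = -1598586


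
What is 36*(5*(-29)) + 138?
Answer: -5082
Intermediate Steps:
36*(5*(-29)) + 138 = 36*(-145) + 138 = -5220 + 138 = -5082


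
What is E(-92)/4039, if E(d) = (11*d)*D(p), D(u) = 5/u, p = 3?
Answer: -5060/12117 ≈ -0.41759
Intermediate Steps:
E(d) = 55*d/3 (E(d) = (11*d)*(5/3) = 55*d/3)
E(-92)/4039 = ((55/3)*(-92))/4039 = -5060/3*1/4039 = -5060/12117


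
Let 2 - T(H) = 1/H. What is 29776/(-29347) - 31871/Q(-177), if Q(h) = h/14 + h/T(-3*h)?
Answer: 13848445452158/44126589405 ≈ 313.83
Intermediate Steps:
T(H) = 2 - 1/H
Q(h) = h/14 + h/(2 + 1/(3*h)) (Q(h) = h/14 + h/(2 - 1/((-3*h))) = h*(1/14) + h/(2 - (-1)/(3*h)) = h/14 + h/(2 + 1/(3*h)))
29776/(-29347) - 31871/Q(-177) = 29776/(-29347) - 31871*(-14*(1 + 6*(-177))/(177*(1 + 48*(-177)))) = 29776*(-1/29347) - 31871*(-14*(1 - 1062)/(177*(1 - 8496))) = -29776/29347 - 31871/((1/14)*(-177)*(-8495)/(-1061)) = -29776/29347 - 31871/((1/14)*(-177)*(-1/1061)*(-8495)) = -29776/29347 - 31871/(-1503615/14854) = -29776/29347 - 31871*(-14854/1503615) = -29776/29347 + 473411834/1503615 = 13848445452158/44126589405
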